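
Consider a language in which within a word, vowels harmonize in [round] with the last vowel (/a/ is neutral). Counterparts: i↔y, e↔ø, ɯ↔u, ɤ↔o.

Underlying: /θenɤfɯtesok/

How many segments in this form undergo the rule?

4

/e/ harmonizes with /o/ ([+round]) → [ø]
/ɤ/ harmonizes with /o/ ([+round]) → [o]
/ɯ/ harmonizes with /o/ ([+round]) → [u]
/e/ harmonizes with /o/ ([+round]) → [ø]
4 segments change.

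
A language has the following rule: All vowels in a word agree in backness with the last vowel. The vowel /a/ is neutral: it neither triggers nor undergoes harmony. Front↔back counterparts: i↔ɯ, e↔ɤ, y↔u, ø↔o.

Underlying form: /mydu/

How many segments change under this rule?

1

/y/ harmonizes with /u/ ([+back]) → [u]
1 segment changes.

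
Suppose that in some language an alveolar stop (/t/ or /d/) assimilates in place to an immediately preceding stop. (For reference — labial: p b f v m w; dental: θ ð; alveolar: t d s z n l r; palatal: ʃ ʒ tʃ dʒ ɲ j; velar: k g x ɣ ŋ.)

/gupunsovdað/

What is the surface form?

no segment meets the rule's conditions; no change.

[gupunsovdað]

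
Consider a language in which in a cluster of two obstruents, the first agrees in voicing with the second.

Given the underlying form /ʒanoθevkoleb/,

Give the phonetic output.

/v/ before /k/ (voiceless) → [f]

[ʒanoθefkoleb]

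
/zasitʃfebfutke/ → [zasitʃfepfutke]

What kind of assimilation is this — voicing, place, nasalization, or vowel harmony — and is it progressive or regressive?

/b/→[p].
Each target copies a feature from the following segment, so the direction is regressive.

voicing assimilation, regressive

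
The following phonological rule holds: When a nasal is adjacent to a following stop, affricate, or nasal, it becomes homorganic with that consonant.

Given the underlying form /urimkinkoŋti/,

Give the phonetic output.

/m/ before /k/ (velar) → [ŋ]
/n/ before /k/ (velar) → [ŋ]
/ŋ/ before /t/ (alveolar) → [n]

[uriŋkiŋkonti]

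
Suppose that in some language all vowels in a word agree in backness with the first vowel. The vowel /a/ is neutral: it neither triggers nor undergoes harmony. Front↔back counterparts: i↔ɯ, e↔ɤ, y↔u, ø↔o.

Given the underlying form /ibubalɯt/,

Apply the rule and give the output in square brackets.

[ibybalit]

/u/ harmonizes with /i/ ([-back]) → [y]
/ɯ/ harmonizes with /i/ ([-back]) → [i]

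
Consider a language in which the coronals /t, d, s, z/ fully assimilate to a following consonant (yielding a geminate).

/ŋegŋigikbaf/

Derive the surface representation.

[ŋegŋigikbaf]

no segment meets the rule's conditions; no change.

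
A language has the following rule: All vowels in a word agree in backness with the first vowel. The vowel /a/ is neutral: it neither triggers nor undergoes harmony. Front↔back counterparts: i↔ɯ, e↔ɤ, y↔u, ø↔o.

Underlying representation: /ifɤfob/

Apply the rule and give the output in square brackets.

/ɤ/ harmonizes with /i/ ([-back]) → [e]
/o/ harmonizes with /i/ ([-back]) → [ø]

[ifeføb]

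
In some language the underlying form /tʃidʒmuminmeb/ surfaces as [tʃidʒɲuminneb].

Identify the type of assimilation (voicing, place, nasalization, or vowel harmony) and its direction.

place assimilation, progressive

/m/→[ɲ] /m/→[n].
Each target copies a feature from the preceding segment, so the direction is progressive.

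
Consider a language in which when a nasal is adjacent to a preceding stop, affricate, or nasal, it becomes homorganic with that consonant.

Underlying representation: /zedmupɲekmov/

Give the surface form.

[zednupmekŋov]

/m/ after /d/ (alveolar) → [n]
/ɲ/ after /p/ (labial) → [m]
/m/ after /k/ (velar) → [ŋ]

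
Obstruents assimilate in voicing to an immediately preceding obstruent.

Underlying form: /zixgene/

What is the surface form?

/g/ after /x/ (voiceless) → [k]

[zixkene]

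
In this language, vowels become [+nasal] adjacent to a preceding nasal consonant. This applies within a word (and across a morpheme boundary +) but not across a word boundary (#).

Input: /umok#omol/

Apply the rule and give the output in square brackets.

[umõk#omõl]

/o/ after nasal /m/ → [õ]
/o/ after nasal /m/ → [õ]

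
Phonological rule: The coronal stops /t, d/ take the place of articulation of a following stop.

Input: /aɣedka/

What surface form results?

[aɣegka]

/d/ before /k/ (velar) → [g]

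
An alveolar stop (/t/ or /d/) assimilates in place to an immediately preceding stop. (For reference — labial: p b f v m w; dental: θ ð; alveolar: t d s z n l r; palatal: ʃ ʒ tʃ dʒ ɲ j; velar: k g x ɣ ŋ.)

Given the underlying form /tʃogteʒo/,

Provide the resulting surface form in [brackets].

[tʃogkeʒo]

/t/ after /g/ (velar) → [k]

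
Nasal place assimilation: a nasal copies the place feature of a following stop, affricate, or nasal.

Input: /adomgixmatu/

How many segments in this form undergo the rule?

/m/ before /g/ (velar) → [ŋ]
1 segment changes.

1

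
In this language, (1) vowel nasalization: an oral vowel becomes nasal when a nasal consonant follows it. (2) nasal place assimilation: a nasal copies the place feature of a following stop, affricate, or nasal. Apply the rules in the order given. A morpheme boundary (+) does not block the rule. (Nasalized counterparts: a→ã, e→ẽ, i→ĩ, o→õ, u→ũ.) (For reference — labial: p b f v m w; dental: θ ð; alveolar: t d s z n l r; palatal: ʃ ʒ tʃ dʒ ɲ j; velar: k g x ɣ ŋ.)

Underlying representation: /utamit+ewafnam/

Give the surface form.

[utãmit+ewafnãm]

Rule 1: /a/ before nasal /m/ → [ã]
Rule 1: /a/ before nasal /m/ → [ã]
After rule 1: utãmit+ewafnãm
Rule 2: no segment meets the rule's conditions; no change.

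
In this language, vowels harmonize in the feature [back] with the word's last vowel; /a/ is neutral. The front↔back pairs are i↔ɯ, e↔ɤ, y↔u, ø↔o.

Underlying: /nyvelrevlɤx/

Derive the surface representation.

[nuvɤlrɤvlɤx]

/y/ harmonizes with /ɤ/ ([+back]) → [u]
/e/ harmonizes with /ɤ/ ([+back]) → [ɤ]
/e/ harmonizes with /ɤ/ ([+back]) → [ɤ]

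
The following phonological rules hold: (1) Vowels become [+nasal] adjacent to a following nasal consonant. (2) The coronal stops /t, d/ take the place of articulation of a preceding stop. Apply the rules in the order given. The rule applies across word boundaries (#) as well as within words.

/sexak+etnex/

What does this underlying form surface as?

[sexak+etnex]

Rule 1: no segment meets the rule's conditions; no change.
After rule 1: sexak+etnex
Rule 2: no segment meets the rule's conditions; no change.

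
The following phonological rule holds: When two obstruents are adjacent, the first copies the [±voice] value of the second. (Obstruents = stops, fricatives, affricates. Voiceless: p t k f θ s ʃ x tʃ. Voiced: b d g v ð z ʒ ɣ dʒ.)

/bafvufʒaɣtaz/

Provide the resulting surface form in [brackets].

[bavvuvʒaxtaz]

/f/ before /v/ (voiced) → [v]
/f/ before /ʒ/ (voiced) → [v]
/ɣ/ before /t/ (voiceless) → [x]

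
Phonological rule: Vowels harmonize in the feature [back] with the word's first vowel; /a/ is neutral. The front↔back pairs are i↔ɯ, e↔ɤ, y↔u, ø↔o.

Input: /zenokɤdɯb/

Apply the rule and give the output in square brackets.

[zenøkedib]

/o/ harmonizes with /e/ ([-back]) → [ø]
/ɤ/ harmonizes with /e/ ([-back]) → [e]
/ɯ/ harmonizes with /e/ ([-back]) → [i]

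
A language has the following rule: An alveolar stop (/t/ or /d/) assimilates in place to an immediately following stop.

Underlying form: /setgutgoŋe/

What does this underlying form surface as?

/t/ before /g/ (velar) → [k]
/t/ before /g/ (velar) → [k]

[sekgukgoŋe]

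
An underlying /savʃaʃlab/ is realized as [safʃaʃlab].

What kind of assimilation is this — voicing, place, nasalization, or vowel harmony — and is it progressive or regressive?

voicing assimilation, regressive

/v/→[f].
Each target copies a feature from the following segment, so the direction is regressive.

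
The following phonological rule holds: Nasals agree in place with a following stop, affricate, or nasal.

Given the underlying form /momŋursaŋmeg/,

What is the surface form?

/m/ before /ŋ/ (velar) → [ŋ]
/ŋ/ before /m/ (labial) → [m]

[moŋŋursammeg]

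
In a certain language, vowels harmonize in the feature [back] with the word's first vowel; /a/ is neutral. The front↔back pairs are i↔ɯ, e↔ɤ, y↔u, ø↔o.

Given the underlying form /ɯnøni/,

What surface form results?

[ɯnonɯ]

/ø/ harmonizes with /ɯ/ ([+back]) → [o]
/i/ harmonizes with /ɯ/ ([+back]) → [ɯ]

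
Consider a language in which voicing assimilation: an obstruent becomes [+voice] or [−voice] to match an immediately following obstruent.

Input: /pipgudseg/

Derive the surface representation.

[pibgutseg]

/p/ before /g/ (voiced) → [b]
/d/ before /s/ (voiceless) → [t]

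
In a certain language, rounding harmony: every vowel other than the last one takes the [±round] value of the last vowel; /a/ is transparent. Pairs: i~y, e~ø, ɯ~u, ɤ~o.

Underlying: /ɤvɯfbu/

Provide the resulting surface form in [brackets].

[ovufbu]

/ɤ/ harmonizes with /u/ ([+round]) → [o]
/ɯ/ harmonizes with /u/ ([+round]) → [u]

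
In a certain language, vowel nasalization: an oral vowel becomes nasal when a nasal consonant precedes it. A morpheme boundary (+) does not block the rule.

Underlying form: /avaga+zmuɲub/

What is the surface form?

[avaga+zmũɲũb]

/u/ after nasal /m/ → [ũ]
/u/ after nasal /ɲ/ → [ũ]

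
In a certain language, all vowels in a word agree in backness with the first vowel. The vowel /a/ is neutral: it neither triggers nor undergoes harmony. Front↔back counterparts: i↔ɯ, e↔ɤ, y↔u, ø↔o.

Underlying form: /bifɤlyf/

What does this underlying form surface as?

[bifelyf]

/ɤ/ harmonizes with /i/ ([-back]) → [e]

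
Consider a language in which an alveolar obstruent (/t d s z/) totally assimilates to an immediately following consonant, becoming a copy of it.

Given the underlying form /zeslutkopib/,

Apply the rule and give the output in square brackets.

/s/ before /l/ → [l] (total assimilation)
/t/ before /k/ → [k] (total assimilation)

[zellukkopib]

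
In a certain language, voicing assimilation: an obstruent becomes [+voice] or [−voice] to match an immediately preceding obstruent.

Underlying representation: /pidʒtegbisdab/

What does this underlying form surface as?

/t/ after /dʒ/ (voiced) → [d]
/d/ after /s/ (voiceless) → [t]

[pidʒdegbistab]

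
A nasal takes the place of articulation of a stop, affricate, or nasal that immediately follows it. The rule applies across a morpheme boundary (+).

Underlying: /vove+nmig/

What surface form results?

[vove+mmig]

/n/ before /m/ (labial) → [m]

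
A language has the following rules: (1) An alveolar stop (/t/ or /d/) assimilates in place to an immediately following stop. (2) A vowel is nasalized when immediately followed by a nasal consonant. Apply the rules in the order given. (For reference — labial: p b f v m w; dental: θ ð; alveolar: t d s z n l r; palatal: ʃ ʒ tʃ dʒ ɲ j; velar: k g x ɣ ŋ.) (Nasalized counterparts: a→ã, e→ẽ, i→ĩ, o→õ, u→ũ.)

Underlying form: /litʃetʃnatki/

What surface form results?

[litʃetʃnakki]

Rule 1: /t/ before /k/ (velar) → [k]
After rule 1: litʃetʃnakki
Rule 2: no segment meets the rule's conditions; no change.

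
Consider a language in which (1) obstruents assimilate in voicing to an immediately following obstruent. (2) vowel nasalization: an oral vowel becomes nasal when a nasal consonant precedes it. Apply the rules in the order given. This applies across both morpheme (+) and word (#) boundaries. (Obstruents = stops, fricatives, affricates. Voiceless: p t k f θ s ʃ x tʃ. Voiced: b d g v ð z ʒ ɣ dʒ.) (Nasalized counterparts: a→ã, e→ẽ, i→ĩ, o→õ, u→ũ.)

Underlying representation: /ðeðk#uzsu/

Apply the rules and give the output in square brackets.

Rule 1: /ð/ before /k/ (voiceless) → [θ]
Rule 1: /z/ before /s/ (voiceless) → [s]
After rule 1: ðeθk#ussu
Rule 2: no segment meets the rule's conditions; no change.

[ðeθk#ussu]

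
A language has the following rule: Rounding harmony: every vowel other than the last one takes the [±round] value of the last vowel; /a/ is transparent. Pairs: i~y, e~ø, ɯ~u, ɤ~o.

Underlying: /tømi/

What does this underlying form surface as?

/ø/ harmonizes with /i/ ([-round]) → [e]

[temi]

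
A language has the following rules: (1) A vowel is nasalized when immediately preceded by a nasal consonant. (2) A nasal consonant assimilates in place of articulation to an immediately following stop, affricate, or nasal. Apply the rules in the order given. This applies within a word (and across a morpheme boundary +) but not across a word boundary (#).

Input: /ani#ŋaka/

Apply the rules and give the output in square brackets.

[anĩ#ŋãka]

Rule 1: /i/ after nasal /n/ → [ĩ]
Rule 1: /a/ after nasal /ŋ/ → [ã]
After rule 1: anĩ#ŋãka
Rule 2: no segment meets the rule's conditions; no change.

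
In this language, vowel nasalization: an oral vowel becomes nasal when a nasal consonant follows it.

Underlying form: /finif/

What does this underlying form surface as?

/i/ before nasal /n/ → [ĩ]

[fĩnif]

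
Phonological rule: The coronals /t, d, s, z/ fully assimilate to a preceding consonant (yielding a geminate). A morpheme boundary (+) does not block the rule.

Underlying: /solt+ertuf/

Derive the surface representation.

/t/ after /l/ → [l] (total assimilation)
/t/ after /r/ → [r] (total assimilation)

[soll+erruf]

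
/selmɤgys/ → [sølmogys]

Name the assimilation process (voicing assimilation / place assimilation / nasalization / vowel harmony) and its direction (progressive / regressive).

vowel harmony, regressive

/e/→[ø] /ɤ/→[o].
Vowels agree with the last vowel, so the harmony is regressive.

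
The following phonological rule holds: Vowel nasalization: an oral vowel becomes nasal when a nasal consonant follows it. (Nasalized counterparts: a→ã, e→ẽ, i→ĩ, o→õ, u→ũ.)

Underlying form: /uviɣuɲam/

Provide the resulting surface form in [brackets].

[uviɣũɲãm]

/u/ before nasal /ɲ/ → [ũ]
/a/ before nasal /m/ → [ã]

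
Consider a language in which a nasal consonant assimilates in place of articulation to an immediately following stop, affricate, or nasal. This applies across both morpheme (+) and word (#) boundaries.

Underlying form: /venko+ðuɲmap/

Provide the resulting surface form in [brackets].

/n/ before /k/ (velar) → [ŋ]
/ɲ/ before /m/ (labial) → [m]

[veŋko+ðummap]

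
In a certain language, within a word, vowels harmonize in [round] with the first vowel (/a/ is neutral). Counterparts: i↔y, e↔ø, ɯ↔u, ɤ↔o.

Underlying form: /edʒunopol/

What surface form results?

/u/ harmonizes with /e/ ([-round]) → [ɯ]
/o/ harmonizes with /e/ ([-round]) → [ɤ]
/o/ harmonizes with /e/ ([-round]) → [ɤ]

[edʒɯnɤpɤl]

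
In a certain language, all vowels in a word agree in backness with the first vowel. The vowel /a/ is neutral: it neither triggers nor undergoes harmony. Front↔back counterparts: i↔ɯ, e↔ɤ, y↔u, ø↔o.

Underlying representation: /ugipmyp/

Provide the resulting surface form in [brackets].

/i/ harmonizes with /u/ ([+back]) → [ɯ]
/y/ harmonizes with /u/ ([+back]) → [u]

[ugɯpmup]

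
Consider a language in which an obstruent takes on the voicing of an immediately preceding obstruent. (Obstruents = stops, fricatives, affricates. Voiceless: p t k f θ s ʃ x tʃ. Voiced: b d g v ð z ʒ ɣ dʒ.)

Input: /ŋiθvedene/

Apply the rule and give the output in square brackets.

[ŋiθfedene]

/v/ after /θ/ (voiceless) → [f]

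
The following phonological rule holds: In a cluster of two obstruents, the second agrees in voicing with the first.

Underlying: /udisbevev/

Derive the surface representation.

/b/ after /s/ (voiceless) → [p]

[udispevev]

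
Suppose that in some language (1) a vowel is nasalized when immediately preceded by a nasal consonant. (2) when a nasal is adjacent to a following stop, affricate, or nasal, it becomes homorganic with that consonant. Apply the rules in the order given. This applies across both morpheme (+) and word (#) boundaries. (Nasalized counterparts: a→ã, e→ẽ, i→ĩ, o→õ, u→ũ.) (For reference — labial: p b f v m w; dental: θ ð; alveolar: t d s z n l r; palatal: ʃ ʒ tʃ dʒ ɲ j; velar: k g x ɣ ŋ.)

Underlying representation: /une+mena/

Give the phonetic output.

[unẽ+mẽnã]

Rule 1: /e/ after nasal /n/ → [ẽ]
Rule 1: /e/ after nasal /m/ → [ẽ]
Rule 1: /a/ after nasal /n/ → [ã]
After rule 1: unẽ+mẽnã
Rule 2: no segment meets the rule's conditions; no change.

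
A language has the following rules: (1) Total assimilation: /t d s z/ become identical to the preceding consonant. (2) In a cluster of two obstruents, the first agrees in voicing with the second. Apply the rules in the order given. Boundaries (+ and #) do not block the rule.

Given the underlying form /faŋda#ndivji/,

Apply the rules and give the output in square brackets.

Rule 1: /d/ after /ŋ/ → [ŋ] (total assimilation)
Rule 1: /d/ after /n/ → [n] (total assimilation)
After rule 1: faŋŋa#nnivji
Rule 2: no segment meets the rule's conditions; no change.

[faŋŋa#nnivji]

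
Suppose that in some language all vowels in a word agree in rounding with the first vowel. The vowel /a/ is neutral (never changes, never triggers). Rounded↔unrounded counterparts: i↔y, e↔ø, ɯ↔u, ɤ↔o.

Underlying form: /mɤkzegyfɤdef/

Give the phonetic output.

[mɤkzegifɤdef]

/y/ harmonizes with /ɤ/ ([-round]) → [i]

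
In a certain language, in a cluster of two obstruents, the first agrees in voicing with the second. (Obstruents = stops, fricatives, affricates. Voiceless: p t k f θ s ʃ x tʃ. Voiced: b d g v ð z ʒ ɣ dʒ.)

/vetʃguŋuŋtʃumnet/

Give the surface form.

[vedʒguŋuŋtʃumnet]

/tʃ/ before /g/ (voiced) → [dʒ]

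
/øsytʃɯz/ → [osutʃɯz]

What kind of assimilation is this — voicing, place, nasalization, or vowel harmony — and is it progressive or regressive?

vowel harmony, regressive

/ø/→[o] /y/→[u].
Vowels agree with the last vowel, so the harmony is regressive.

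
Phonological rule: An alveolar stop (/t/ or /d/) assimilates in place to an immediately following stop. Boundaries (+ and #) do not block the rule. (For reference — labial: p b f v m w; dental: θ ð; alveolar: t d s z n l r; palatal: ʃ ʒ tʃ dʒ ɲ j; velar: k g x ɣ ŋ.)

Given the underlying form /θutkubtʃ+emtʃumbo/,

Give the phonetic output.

[θukkubtʃ+emtʃumbo]

/t/ before /k/ (velar) → [k]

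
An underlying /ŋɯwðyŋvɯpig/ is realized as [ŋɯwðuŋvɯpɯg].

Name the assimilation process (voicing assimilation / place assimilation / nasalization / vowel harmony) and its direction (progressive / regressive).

/y/→[u] /i/→[ɯ].
Vowels agree with the first vowel, so the harmony is progressive.

vowel harmony, progressive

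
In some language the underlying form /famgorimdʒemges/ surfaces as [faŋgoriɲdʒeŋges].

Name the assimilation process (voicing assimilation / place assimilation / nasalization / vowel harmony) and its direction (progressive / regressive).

place assimilation, regressive

/m/→[ŋ] /m/→[ɲ] /m/→[ŋ].
Each target copies a feature from the following segment, so the direction is regressive.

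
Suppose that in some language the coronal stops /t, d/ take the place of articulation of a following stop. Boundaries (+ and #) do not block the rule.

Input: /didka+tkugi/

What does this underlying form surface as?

/d/ before /k/ (velar) → [g]
/t/ before /k/ (velar) → [k]

[digka+kkugi]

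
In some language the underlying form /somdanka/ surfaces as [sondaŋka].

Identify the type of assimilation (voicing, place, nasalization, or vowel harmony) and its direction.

place assimilation, regressive

/m/→[n] /n/→[ŋ].
Each target copies a feature from the following segment, so the direction is regressive.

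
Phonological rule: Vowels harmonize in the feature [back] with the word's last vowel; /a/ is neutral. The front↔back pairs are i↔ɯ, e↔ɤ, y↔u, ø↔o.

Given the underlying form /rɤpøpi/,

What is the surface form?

/ɤ/ harmonizes with /i/ ([-back]) → [e]

[repøpi]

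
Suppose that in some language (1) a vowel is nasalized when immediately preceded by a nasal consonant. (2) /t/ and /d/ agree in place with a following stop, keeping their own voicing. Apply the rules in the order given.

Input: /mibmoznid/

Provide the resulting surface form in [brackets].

[mĩbmõznĩd]

Rule 1: /i/ after nasal /m/ → [ĩ]
Rule 1: /o/ after nasal /m/ → [õ]
Rule 1: /i/ after nasal /n/ → [ĩ]
After rule 1: mĩbmõznĩd
Rule 2: no segment meets the rule's conditions; no change.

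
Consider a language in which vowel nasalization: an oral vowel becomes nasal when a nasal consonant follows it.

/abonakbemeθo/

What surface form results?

[abõnakbẽmeθo]

/o/ before nasal /n/ → [õ]
/e/ before nasal /m/ → [ẽ]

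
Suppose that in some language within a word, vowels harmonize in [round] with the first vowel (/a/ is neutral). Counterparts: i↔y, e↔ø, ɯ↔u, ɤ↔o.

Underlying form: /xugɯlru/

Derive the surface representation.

/ɯ/ harmonizes with /u/ ([+round]) → [u]

[xugulru]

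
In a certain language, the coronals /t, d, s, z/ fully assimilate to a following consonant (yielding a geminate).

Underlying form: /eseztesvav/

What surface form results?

/z/ before /t/ → [t] (total assimilation)
/s/ before /v/ → [v] (total assimilation)

[esettevvav]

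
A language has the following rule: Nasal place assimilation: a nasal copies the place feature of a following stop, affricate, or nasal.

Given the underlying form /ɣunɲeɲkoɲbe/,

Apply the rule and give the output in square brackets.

[ɣuɲɲeŋkombe]

/n/ before /ɲ/ (palatal) → [ɲ]
/ɲ/ before /k/ (velar) → [ŋ]
/ɲ/ before /b/ (labial) → [m]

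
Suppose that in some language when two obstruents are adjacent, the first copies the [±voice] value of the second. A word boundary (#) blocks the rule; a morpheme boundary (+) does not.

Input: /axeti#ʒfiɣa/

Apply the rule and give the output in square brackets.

/ʒ/ before /f/ (voiceless) → [ʃ]

[axeti#ʃfiɣa]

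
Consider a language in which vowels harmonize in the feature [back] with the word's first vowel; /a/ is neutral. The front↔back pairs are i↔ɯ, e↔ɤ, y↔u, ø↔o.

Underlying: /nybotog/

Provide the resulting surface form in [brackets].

/o/ harmonizes with /y/ ([-back]) → [ø]
/o/ harmonizes with /y/ ([-back]) → [ø]

[nybøtøg]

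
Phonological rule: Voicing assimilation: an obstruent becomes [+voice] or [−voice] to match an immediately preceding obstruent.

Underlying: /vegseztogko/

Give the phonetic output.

/s/ after /g/ (voiced) → [z]
/t/ after /z/ (voiced) → [d]
/k/ after /g/ (voiced) → [g]

[vegzezdoggo]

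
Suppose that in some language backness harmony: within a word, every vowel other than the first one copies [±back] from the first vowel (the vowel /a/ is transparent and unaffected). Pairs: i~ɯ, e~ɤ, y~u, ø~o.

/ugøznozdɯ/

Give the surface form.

[ugoznozdɯ]

/ø/ harmonizes with /u/ ([+back]) → [o]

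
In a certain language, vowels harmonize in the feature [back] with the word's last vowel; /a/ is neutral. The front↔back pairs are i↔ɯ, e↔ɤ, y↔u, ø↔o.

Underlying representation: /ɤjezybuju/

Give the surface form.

/e/ harmonizes with /u/ ([+back]) → [ɤ]
/y/ harmonizes with /u/ ([+back]) → [u]

[ɤjɤzubuju]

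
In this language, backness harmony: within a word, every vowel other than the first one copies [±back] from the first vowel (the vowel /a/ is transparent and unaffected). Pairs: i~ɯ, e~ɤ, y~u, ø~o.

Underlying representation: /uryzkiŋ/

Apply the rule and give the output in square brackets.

/y/ harmonizes with /u/ ([+back]) → [u]
/i/ harmonizes with /u/ ([+back]) → [ɯ]

[uruzkɯŋ]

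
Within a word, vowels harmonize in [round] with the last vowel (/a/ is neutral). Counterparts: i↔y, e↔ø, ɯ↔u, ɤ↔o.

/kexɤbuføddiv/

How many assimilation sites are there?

2

/u/ harmonizes with /i/ ([-round]) → [ɯ]
/ø/ harmonizes with /i/ ([-round]) → [e]
2 segments change.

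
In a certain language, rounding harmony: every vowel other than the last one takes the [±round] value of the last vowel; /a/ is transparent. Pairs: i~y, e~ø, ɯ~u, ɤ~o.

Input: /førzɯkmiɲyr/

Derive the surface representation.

[førzukmyɲyr]

/ɯ/ harmonizes with /y/ ([+round]) → [u]
/i/ harmonizes with /y/ ([+round]) → [y]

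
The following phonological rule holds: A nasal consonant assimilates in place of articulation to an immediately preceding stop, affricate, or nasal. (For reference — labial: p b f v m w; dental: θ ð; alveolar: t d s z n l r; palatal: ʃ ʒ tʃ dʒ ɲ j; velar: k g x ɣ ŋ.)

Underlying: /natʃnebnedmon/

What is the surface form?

[natʃɲebmednon]

/n/ after /tʃ/ (palatal) → [ɲ]
/n/ after /b/ (labial) → [m]
/m/ after /d/ (alveolar) → [n]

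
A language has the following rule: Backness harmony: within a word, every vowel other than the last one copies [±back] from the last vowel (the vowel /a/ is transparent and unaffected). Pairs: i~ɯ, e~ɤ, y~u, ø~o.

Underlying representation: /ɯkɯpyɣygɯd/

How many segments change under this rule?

/y/ harmonizes with /ɯ/ ([+back]) → [u]
/y/ harmonizes with /ɯ/ ([+back]) → [u]
2 segments change.

2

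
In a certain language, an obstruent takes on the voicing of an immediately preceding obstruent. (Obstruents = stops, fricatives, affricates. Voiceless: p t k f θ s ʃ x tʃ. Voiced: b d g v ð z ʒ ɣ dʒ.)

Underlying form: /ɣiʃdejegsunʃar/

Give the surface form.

/d/ after /ʃ/ (voiceless) → [t]
/s/ after /g/ (voiced) → [z]

[ɣiʃtejegzunʃar]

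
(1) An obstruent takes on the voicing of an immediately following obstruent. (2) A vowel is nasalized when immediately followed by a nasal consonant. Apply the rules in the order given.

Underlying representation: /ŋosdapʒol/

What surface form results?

[ŋozdabʒol]

Rule 1: /s/ before /d/ (voiced) → [z]
Rule 1: /p/ before /ʒ/ (voiced) → [b]
After rule 1: ŋozdabʒol
Rule 2: no segment meets the rule's conditions; no change.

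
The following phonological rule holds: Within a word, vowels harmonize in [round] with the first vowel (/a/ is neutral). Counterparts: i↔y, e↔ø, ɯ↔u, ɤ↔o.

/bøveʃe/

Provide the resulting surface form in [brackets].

/e/ harmonizes with /ø/ ([+round]) → [ø]
/e/ harmonizes with /ø/ ([+round]) → [ø]

[bøvøʃø]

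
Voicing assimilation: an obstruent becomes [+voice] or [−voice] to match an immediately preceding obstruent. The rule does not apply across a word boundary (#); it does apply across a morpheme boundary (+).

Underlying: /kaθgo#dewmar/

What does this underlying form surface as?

[kaθko#dewmar]

/g/ after /θ/ (voiceless) → [k]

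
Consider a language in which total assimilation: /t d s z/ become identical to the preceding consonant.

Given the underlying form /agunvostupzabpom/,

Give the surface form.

[agunvossuppabpom]

/t/ after /s/ → [s] (total assimilation)
/z/ after /p/ → [p] (total assimilation)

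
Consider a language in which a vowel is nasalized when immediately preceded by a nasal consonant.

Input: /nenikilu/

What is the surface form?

[nẽnĩkilu]

/e/ after nasal /n/ → [ẽ]
/i/ after nasal /n/ → [ĩ]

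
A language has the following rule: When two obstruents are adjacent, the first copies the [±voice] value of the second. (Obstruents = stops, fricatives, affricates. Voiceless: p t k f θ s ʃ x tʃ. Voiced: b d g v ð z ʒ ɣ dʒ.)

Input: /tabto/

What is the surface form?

/b/ before /t/ (voiceless) → [p]

[tapto]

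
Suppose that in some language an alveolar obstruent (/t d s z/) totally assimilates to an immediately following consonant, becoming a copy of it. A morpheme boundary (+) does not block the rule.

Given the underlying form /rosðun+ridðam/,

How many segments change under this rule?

2

/s/ before /ð/ → [ð] (total assimilation)
/d/ before /ð/ → [ð] (total assimilation)
2 segments change.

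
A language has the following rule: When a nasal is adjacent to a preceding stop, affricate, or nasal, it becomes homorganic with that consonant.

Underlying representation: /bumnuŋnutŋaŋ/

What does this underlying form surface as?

/n/ after /m/ (labial) → [m]
/n/ after /ŋ/ (velar) → [ŋ]
/ŋ/ after /t/ (alveolar) → [n]

[bummuŋŋutnaŋ]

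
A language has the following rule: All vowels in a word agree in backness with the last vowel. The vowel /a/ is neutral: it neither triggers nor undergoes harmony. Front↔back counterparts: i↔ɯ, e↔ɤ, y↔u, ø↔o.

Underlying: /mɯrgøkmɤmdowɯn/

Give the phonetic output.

/ø/ harmonizes with /ɯ/ ([+back]) → [o]

[mɯrgokmɤmdowɯn]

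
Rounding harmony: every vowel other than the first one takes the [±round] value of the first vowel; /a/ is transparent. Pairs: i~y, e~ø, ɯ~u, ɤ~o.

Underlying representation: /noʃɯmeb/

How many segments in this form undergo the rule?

2

/ɯ/ harmonizes with /o/ ([+round]) → [u]
/e/ harmonizes with /o/ ([+round]) → [ø]
2 segments change.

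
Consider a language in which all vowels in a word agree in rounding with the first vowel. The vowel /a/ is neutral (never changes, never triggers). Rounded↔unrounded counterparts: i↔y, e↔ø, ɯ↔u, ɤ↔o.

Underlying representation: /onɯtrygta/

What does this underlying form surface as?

/ɯ/ harmonizes with /o/ ([+round]) → [u]

[onutrygta]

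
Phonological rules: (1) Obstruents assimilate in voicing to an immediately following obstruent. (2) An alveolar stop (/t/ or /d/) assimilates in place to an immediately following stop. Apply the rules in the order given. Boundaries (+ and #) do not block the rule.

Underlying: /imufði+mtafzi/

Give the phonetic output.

Rule 1: /f/ before /ð/ (voiced) → [v]
Rule 1: /f/ before /z/ (voiced) → [v]
After rule 1: imuvði+mtavzi
Rule 2: no segment meets the rule's conditions; no change.

[imuvði+mtavzi]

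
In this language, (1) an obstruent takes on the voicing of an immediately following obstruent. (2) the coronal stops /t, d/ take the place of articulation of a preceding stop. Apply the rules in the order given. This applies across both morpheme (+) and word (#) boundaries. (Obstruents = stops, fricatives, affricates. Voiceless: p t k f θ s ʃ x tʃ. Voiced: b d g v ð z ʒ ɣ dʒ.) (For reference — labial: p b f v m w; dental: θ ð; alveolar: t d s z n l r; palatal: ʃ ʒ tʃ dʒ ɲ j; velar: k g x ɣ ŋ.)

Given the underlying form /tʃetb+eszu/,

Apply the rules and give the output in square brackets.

[tʃedb+ezzu]

Rule 1: /t/ before /b/ (voiced) → [d]
Rule 1: /s/ before /z/ (voiced) → [z]
After rule 1: tʃedb+ezzu
Rule 2: no segment meets the rule's conditions; no change.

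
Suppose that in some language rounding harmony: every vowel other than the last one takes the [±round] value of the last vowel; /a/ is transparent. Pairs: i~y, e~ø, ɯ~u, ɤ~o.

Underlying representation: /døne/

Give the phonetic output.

/ø/ harmonizes with /e/ ([-round]) → [e]

[dene]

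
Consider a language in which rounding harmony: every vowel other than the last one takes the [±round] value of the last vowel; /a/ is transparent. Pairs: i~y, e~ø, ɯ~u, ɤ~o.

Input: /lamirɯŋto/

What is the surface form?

/i/ harmonizes with /o/ ([+round]) → [y]
/ɯ/ harmonizes with /o/ ([+round]) → [u]

[lamyruŋto]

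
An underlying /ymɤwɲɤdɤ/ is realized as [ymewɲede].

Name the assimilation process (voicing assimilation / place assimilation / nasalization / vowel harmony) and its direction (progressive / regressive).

vowel harmony, progressive

/ɤ/→[e] /ɤ/→[e] /ɤ/→[e].
Vowels agree with the first vowel, so the harmony is progressive.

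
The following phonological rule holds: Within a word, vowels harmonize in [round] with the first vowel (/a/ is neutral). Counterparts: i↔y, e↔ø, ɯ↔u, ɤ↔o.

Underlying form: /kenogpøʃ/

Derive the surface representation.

/o/ harmonizes with /e/ ([-round]) → [ɤ]
/ø/ harmonizes with /e/ ([-round]) → [e]

[kenɤgpeʃ]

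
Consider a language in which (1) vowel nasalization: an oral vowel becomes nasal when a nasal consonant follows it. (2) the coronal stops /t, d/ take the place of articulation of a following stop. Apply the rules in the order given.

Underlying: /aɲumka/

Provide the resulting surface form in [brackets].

[ãɲũmka]

Rule 1: /a/ before nasal /ɲ/ → [ã]
Rule 1: /u/ before nasal /m/ → [ũ]
After rule 1: ãɲũmka
Rule 2: no segment meets the rule's conditions; no change.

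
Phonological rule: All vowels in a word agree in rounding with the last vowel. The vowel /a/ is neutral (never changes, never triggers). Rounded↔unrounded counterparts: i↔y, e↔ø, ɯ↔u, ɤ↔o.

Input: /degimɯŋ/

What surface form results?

no segment meets the rule's conditions; no change.

[degimɯŋ]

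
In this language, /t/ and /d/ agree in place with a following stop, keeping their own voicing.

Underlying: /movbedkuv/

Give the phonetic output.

/d/ before /k/ (velar) → [g]

[movbegkuv]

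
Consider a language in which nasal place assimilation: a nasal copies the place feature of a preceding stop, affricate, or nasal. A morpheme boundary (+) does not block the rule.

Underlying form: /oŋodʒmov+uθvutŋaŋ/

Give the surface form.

/m/ after /dʒ/ (palatal) → [ɲ]
/ŋ/ after /t/ (alveolar) → [n]

[oŋodʒɲov+uθvutnaŋ]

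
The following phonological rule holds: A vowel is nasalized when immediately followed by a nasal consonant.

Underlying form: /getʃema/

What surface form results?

[getʃẽma]

/e/ before nasal /m/ → [ẽ]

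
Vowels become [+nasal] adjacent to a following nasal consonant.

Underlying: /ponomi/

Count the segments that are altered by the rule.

2

/o/ before nasal /n/ → [õ]
/o/ before nasal /m/ → [õ]
2 segments change.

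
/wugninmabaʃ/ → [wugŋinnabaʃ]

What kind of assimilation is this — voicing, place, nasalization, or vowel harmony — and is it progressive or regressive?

/n/→[ŋ] /m/→[n].
Each target copies a feature from the preceding segment, so the direction is progressive.

place assimilation, progressive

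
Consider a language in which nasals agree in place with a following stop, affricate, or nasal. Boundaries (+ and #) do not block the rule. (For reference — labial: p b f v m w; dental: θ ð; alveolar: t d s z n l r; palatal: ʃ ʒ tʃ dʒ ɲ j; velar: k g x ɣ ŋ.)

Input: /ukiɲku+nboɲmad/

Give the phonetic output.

[ukiŋku+mbommad]

/ɲ/ before /k/ (velar) → [ŋ]
/n/ before /b/ (labial) → [m]
/ɲ/ before /m/ (labial) → [m]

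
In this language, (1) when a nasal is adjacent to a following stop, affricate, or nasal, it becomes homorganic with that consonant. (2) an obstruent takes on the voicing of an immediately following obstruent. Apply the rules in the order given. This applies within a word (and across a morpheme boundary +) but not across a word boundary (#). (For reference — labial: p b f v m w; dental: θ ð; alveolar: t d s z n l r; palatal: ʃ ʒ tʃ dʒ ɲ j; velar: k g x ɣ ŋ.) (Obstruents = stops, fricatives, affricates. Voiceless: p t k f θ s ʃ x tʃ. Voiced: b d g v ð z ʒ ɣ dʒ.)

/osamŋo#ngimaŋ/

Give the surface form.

Rule 1: /m/ before /ŋ/ (velar) → [ŋ]
Rule 1: /n/ before /g/ (velar) → [ŋ]
After rule 1: osaŋŋo#ŋgimaŋ
Rule 2: no segment meets the rule's conditions; no change.

[osaŋŋo#ŋgimaŋ]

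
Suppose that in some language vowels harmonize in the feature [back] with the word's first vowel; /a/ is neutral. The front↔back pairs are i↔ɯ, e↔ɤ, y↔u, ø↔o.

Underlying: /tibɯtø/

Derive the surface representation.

[tibitø]

/ɯ/ harmonizes with /i/ ([-back]) → [i]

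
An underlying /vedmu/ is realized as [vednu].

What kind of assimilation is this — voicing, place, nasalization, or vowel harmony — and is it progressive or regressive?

place assimilation, progressive

/m/→[n].
Each target copies a feature from the preceding segment, so the direction is progressive.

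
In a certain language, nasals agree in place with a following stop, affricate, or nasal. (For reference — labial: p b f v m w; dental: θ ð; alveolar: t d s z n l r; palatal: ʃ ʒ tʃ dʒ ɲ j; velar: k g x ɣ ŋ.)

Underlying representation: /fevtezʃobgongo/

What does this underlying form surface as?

[fevtezʃobgoŋgo]

/n/ before /g/ (velar) → [ŋ]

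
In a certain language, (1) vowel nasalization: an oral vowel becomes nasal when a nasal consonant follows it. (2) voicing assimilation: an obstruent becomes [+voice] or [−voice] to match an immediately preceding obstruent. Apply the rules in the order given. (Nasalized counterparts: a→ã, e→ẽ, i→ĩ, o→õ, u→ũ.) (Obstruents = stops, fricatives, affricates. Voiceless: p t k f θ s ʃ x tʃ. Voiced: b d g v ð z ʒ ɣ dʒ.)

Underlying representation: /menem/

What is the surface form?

[mẽnẽm]

Rule 1: /e/ before nasal /n/ → [ẽ]
Rule 1: /e/ before nasal /m/ → [ẽ]
After rule 1: mẽnẽm
Rule 2: no segment meets the rule's conditions; no change.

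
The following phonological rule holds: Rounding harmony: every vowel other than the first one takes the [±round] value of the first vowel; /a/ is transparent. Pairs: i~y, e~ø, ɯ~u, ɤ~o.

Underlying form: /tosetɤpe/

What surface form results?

/e/ harmonizes with /o/ ([+round]) → [ø]
/ɤ/ harmonizes with /o/ ([+round]) → [o]
/e/ harmonizes with /o/ ([+round]) → [ø]

[tosøtopø]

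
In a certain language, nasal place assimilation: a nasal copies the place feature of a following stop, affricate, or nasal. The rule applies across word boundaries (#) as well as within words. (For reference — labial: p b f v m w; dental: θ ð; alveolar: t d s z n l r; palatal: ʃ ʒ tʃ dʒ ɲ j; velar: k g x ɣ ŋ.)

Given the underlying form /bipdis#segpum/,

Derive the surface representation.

no segment meets the rule's conditions; no change.

[bipdis#segpum]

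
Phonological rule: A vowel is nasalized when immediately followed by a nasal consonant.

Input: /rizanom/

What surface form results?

/a/ before nasal /n/ → [ã]
/o/ before nasal /m/ → [õ]

[rizãnõm]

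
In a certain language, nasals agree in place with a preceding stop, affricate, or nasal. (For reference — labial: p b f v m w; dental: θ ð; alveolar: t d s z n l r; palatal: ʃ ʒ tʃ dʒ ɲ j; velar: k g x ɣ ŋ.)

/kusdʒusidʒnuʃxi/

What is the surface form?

[kusdʒusidʒɲuʃxi]

/n/ after /dʒ/ (palatal) → [ɲ]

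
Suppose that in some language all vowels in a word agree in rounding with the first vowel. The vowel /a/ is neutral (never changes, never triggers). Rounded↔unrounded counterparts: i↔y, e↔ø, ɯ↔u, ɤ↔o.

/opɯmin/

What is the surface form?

/ɯ/ harmonizes with /o/ ([+round]) → [u]
/i/ harmonizes with /o/ ([+round]) → [y]

[opumyn]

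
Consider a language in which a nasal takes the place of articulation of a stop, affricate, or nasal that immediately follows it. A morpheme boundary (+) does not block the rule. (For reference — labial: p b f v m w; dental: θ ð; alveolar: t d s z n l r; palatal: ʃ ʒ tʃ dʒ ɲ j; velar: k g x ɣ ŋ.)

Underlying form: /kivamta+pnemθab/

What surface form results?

[kivanta+pnemθab]

/m/ before /t/ (alveolar) → [n]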